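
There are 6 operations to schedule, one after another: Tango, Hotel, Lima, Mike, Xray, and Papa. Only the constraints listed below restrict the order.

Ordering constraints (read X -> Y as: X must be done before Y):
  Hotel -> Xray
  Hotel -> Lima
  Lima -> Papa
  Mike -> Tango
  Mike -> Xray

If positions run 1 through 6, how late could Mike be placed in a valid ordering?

4

Every operation that must follow Mike has to come after it. Tracing all chains starting from Mike, those operations are: Tango, Xray — 2 in total.
With 2 mandatory successors out of 6 operations total, the latest slot for Mike is 6−2 = 4, and it's reachable by doing all non-successors before Mike.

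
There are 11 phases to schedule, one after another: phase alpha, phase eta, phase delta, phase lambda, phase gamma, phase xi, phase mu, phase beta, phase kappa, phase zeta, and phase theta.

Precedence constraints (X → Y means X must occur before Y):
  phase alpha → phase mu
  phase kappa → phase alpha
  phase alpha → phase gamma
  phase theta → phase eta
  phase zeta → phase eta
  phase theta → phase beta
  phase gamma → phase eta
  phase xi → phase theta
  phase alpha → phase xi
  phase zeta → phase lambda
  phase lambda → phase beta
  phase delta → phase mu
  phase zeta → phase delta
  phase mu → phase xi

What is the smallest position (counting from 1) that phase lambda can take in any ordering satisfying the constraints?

The only phase forced before phase lambda (directly or transitively) is phase zeta.
With 1 mandatory predecessor, the earliest phase lambda can sit is position 1+1 = 2, and placing just that one first achieves it.

2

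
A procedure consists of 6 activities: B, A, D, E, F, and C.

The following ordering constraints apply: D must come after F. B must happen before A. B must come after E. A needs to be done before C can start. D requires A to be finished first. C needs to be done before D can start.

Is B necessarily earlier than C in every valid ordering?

Yes

Following the dependencies: B → A → C.
That forces B before C in every valid schedule.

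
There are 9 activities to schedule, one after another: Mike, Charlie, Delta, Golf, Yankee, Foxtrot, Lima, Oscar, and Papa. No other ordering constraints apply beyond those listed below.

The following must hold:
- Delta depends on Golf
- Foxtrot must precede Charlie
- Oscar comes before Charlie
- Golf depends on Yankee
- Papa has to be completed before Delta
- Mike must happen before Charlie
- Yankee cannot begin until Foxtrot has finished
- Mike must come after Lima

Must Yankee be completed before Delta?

Yes

Chaining the stated constraints: Yankee → Golf → Delta.
That forces Yankee before Delta in every valid schedule.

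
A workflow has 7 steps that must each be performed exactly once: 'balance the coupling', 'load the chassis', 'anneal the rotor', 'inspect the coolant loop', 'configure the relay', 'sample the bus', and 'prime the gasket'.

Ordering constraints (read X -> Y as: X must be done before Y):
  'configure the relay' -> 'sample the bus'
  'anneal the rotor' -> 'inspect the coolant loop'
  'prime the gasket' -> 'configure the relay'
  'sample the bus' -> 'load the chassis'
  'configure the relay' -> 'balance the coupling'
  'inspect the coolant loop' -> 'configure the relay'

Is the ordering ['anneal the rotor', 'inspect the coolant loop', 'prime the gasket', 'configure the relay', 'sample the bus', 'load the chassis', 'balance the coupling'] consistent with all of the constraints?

Yes

Checking each listed constraint against this order: for instance, 'configure the relay' is in position 4 and 'balance the coupling' in position 7, so that constraint holds — and the remaining constraints check out the same way.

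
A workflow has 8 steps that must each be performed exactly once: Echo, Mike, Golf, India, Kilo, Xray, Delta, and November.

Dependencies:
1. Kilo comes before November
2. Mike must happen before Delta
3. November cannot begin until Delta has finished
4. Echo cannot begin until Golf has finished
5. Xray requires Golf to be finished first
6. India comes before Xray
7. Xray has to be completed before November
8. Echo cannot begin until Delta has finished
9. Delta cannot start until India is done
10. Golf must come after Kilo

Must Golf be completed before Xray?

Following the dependencies: Golf → Xray.
So Golf must precede Xray in any valid ordering.

Yes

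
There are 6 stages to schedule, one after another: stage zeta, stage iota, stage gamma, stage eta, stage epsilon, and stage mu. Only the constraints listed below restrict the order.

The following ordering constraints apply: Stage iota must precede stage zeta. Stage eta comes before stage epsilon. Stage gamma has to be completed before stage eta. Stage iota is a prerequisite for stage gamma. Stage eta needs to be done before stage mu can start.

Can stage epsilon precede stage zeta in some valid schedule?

Yes

No chain of constraints runs from stage zeta to stage epsilon, so stage zeta is not required to come first.
That means at least one valid schedule has stage epsilon before stage zeta.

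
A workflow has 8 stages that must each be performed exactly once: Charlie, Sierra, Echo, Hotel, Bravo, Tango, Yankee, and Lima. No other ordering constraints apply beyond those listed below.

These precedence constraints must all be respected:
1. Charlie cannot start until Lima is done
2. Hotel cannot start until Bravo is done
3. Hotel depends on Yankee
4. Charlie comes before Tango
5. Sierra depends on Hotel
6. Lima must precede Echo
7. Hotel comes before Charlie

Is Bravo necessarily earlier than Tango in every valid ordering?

Tracing the constraints gives a chain: Bravo → Hotel → Charlie → Tango.
Hence Bravo necessarily comes before Tango.

Yes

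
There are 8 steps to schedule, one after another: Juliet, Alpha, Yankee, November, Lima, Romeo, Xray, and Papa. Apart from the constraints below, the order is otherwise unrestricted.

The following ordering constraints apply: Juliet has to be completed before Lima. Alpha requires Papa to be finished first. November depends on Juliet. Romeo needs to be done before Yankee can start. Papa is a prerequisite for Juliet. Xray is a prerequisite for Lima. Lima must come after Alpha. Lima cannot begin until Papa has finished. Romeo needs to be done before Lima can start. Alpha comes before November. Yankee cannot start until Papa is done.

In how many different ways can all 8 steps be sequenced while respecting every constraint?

3 steps have no prerequisites (Romeo, Xray, Papa), so any of them could come first.
Systematically extending each partial ordering one step at a time and counting, there are 444 complete orderings.

444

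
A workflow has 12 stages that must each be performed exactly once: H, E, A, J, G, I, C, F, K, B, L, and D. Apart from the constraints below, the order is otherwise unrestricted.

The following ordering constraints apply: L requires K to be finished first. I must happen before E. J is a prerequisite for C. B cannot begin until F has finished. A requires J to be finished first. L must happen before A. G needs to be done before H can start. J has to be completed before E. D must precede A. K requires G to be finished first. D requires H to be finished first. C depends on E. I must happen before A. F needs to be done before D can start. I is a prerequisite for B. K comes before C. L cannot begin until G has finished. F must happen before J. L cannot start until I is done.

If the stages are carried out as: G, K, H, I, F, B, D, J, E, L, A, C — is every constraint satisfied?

Yes

Checking each listed constraint against this order: for instance, K is in position 2 and C in position 12, so that constraint holds — and the remaining constraints check out the same way.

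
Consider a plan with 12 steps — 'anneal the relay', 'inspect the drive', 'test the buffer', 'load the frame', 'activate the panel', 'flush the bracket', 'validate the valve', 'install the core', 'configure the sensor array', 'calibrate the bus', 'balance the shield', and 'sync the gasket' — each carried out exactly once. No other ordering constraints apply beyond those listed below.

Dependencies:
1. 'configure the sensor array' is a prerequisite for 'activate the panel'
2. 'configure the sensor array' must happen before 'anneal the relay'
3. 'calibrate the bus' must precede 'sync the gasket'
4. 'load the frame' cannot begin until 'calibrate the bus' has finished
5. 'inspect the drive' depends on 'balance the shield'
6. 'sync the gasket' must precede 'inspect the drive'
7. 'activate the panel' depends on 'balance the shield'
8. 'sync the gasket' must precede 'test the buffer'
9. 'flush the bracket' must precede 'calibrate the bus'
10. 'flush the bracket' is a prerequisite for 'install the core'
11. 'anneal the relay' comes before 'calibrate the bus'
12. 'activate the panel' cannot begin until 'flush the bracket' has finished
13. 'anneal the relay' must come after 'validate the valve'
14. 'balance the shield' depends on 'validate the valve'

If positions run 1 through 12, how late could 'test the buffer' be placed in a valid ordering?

'test the buffer' has no required successors, so nothing stops it from going last (position 12).

12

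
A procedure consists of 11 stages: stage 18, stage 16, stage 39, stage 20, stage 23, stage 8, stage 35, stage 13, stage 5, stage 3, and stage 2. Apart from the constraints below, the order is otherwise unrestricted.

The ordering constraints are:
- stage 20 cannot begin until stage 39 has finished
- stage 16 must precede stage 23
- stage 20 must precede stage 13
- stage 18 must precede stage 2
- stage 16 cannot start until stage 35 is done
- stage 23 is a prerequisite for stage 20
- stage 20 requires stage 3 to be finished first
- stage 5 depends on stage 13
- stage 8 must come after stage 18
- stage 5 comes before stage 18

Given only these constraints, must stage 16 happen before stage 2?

Yes

Chaining the stated constraints: stage 16 → stage 23 → stage 20 → stage 13 → stage 5 → stage 18 → stage 2.
That forces stage 16 before stage 2 in every valid schedule.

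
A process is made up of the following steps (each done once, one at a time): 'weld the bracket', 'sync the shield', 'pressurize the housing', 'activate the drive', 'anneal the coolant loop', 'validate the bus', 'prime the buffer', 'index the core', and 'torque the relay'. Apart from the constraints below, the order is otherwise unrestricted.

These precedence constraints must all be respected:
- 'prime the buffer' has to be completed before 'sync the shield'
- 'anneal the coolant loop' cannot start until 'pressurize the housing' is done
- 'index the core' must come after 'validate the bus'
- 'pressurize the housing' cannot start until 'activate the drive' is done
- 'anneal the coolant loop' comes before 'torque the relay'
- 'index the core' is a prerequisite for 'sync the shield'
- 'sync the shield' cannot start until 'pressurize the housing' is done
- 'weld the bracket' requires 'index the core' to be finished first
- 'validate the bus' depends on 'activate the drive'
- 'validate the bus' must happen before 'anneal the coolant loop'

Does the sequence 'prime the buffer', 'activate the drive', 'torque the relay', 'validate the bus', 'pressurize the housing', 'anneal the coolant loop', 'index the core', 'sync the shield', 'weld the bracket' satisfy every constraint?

No

The sequence places 'torque the relay' ahead of 'anneal the coolant loop'.
Since 'anneal the coolant loop' is required before 'torque the relay', the ordering is invalid.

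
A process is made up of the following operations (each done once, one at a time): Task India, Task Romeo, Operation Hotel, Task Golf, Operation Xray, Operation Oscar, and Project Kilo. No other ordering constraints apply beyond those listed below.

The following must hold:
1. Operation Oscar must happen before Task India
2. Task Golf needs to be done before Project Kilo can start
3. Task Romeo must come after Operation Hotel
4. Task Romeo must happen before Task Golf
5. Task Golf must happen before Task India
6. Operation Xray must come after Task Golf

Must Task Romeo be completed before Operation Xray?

Yes

Following the dependencies: Task Romeo → Task Golf → Operation Xray.
Hence Task Romeo necessarily comes before Operation Xray.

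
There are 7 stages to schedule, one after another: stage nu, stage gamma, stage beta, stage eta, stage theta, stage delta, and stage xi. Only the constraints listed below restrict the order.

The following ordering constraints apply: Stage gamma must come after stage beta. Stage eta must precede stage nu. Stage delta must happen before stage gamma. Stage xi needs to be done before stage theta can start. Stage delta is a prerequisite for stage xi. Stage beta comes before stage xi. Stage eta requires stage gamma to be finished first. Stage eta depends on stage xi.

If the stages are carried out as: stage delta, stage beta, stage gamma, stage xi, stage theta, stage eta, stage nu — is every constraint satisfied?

Yes

Every stated constraint is respected: stage gamma sits at position 3, ahead of stage eta at position 6, and each of the other listed pairs likewise has the predecessor earlier in the sequence.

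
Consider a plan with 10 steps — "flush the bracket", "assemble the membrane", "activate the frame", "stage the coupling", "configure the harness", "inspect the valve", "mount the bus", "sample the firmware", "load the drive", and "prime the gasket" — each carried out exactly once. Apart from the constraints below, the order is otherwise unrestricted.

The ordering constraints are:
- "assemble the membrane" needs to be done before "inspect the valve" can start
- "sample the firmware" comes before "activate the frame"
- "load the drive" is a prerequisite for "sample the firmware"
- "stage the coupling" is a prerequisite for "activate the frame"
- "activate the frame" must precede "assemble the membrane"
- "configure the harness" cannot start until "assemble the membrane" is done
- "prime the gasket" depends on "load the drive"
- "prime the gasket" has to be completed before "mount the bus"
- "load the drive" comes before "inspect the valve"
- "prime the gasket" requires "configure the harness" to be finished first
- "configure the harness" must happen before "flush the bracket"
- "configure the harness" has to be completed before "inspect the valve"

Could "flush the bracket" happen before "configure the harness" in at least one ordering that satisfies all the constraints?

No

Following "configure the harness" → "flush the bracket", "configure the harness" must precede "flush the bracket" in every valid ordering.
Hence "flush the bracket" can never be scheduled before "configure the harness".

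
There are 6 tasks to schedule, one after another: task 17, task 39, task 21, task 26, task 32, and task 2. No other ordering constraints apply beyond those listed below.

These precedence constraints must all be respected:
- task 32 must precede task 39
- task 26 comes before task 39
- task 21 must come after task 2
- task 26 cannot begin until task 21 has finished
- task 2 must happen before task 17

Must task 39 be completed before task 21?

The constraints actually force task 21 before task 39 (via task 21 → task 26 → task 39), not the other way around.
So task 39 never precedes task 21.

No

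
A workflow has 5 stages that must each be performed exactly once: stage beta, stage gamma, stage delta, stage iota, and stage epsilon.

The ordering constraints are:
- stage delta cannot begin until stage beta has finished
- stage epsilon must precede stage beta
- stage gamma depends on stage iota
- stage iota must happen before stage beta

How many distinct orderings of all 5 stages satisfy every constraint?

2 stages have no prerequisites (stage iota, stage epsilon), so any of them could come first.
Counting all ways to extend the partial order to a total order gives 7.

7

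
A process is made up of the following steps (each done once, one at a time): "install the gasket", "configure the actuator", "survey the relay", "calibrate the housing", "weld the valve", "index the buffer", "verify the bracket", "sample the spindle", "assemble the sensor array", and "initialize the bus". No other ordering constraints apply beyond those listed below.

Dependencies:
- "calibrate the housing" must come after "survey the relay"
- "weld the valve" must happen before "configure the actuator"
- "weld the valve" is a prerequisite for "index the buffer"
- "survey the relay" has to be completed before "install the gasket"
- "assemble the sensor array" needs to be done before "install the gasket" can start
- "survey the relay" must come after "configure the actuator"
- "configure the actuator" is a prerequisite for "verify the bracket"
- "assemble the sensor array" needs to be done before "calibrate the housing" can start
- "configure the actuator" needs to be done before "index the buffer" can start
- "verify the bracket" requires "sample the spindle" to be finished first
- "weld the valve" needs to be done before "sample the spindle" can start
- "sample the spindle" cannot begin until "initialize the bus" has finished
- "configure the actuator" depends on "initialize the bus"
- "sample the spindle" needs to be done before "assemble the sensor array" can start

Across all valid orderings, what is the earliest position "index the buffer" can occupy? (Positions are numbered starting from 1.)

4

The steps that are forced before "index the buffer", directly or transitively, are "configure the actuator", "weld the valve", "initialize the bus". That's 3 steps.
So at minimum 3 steps come before "index the buffer", putting "index the buffer" no earlier than position 4. That position is achievable by scheduling exactly those predecessors first.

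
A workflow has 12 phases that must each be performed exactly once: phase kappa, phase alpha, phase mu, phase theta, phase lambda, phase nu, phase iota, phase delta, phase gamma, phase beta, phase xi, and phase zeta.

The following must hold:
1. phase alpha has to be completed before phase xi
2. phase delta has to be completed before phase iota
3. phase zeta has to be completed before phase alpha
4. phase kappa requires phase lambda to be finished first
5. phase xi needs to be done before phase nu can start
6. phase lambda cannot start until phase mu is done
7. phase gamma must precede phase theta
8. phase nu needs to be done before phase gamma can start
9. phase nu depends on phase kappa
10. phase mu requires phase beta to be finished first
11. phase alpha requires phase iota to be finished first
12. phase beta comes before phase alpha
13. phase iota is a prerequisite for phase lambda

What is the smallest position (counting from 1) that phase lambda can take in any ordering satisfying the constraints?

5

Every phase that must precede phase lambda has to come before it. Tracing all chains that end at phase lambda, those phases are: phase mu, phase iota, phase delta, phase beta — 4 in total.
So at minimum 4 phases come before phase lambda, putting phase lambda no earlier than position 5. That position is achievable by scheduling exactly those predecessors first.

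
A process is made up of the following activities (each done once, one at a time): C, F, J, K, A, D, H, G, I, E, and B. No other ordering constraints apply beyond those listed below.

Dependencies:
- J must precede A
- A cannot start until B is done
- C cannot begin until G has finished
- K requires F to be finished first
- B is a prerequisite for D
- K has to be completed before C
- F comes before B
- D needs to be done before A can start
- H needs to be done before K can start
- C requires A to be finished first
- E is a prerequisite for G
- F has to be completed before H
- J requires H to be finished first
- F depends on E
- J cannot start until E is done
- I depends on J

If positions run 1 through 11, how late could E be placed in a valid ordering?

1

Every activity that must follow E has to come after it. Tracing all chains starting from E, those activities are: C, F, J, K, A, D, H, G, I, B — 10 in total.
With 10 mandatory successors out of 11 activities total, the latest slot for E is 11−10 = 1, and it's reachable by doing all non-successors before E.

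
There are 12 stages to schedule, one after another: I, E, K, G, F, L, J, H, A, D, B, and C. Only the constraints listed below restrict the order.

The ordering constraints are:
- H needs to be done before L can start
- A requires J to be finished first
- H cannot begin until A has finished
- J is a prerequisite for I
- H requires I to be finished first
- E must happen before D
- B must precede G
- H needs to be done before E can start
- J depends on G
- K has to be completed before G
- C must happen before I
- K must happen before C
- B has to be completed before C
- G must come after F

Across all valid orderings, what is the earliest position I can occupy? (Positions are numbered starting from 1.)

7

Every stage that must precede I has to come before it. Tracing all chains that end at I, those stages are: K, G, F, J, B, C — 6 in total.
So at minimum 6 stages come before I, putting I no earlier than position 7. That position is achievable by scheduling exactly those predecessors first.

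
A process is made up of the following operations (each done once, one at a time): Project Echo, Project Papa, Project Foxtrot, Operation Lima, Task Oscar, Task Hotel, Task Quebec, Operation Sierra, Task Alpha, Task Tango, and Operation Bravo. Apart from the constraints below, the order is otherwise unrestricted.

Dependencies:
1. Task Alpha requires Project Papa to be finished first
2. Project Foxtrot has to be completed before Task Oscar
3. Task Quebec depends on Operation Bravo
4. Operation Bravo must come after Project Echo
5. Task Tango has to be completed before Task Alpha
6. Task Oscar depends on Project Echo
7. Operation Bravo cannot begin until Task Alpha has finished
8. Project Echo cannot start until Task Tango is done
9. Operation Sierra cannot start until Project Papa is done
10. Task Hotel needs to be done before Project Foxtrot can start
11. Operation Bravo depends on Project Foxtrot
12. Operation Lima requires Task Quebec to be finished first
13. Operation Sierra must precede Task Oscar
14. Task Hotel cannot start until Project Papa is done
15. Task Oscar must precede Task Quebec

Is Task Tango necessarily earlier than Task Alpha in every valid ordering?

Yes

Tracing the constraints gives a chain: Task Tango → Task Alpha.
So Task Tango must precede Task Alpha in any valid ordering.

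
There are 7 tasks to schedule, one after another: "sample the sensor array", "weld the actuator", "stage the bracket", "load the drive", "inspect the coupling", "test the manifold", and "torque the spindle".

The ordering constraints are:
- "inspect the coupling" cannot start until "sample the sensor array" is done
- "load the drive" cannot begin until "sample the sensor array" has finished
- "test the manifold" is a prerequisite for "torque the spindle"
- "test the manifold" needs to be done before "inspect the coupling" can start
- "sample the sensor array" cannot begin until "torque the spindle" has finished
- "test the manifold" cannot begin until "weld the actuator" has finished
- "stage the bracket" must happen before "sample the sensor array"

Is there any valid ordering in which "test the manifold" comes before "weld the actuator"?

No

There is a dependency chain "weld the actuator" → "test the manifold", so "test the manifold" always comes after "weld the actuator".
Hence "test the manifold" can never be scheduled before "weld the actuator".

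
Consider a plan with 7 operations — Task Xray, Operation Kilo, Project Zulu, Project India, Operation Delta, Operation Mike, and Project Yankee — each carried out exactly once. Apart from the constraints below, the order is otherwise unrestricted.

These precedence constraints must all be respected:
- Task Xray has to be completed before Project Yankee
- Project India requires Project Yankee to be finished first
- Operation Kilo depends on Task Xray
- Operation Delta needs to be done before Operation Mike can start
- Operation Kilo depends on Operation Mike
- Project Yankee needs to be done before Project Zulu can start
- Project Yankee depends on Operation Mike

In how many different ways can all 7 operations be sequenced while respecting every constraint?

24

The operations with no prerequisites are Task Xray, Operation Delta; any of them can be placed first.
Enumerating by repeatedly choosing an available operation (one whose prerequisites are all placed) gives 24 distinct complete orderings.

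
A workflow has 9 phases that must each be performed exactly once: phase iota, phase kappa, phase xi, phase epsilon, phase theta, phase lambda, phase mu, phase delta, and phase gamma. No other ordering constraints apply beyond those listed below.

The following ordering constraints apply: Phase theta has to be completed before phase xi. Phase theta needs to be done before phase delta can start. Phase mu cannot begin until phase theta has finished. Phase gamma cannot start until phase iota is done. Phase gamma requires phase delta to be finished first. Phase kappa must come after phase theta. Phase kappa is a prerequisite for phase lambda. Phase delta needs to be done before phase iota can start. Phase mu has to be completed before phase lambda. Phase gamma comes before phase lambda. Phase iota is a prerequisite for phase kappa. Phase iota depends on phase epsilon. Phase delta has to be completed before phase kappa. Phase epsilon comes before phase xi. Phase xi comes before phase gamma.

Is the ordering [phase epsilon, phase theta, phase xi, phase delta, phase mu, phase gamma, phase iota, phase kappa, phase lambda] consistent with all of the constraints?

Here phase iota comes after phase gamma.
That contradicts the constraint that phase iota must precede phase gamma.

No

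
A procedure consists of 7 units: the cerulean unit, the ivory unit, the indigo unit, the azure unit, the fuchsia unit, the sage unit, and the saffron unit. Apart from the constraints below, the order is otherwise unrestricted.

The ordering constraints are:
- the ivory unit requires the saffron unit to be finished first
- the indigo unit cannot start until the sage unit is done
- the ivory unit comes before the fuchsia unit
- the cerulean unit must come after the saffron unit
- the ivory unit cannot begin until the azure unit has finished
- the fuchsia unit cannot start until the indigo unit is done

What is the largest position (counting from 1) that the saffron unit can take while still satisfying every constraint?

4

The units that are forced after the saffron unit, directly or by a chain of constraints, are the cerulean unit, the ivory unit, the fuchsia unit. That's 3 units.
With 3 mandatory successors out of 7 units total, the latest slot for the saffron unit is 7−3 = 4, and it's reachable by doing all non-successors before the saffron unit.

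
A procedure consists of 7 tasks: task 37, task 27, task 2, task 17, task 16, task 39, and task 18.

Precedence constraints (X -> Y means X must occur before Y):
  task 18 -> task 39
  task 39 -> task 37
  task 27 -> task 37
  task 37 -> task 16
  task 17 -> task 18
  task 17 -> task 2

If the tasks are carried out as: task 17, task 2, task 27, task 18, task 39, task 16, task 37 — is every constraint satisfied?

No

The sequence places task 16 ahead of task 37.
Since task 37 is required before task 16, the ordering is invalid.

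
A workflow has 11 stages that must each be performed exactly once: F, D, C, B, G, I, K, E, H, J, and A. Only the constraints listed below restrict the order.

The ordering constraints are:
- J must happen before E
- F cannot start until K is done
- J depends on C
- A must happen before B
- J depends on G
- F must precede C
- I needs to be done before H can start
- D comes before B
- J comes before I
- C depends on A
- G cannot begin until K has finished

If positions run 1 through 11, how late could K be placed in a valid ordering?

4

Every stage that must follow K has to come after it. Tracing all chains starting from K, those stages are: F, C, G, I, E, H, J — 7 in total.
So at least 7 stages follow K, putting K no later than position 4. That position is achievable by scheduling everything else first.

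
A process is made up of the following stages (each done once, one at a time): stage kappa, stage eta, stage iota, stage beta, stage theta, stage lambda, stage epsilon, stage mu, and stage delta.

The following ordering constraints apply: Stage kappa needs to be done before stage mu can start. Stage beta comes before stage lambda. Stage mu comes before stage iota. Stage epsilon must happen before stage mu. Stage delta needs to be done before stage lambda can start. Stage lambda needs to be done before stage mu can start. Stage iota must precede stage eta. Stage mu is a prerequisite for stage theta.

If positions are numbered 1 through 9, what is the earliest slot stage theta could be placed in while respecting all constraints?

7

The stages that are forced before stage theta, directly or transitively, are stage kappa, stage beta, stage lambda, stage epsilon, stage mu, stage delta. That's 6 stages.
So at minimum 6 stages come before stage theta, putting stage theta no earlier than position 7. That position is achievable by scheduling exactly those predecessors first.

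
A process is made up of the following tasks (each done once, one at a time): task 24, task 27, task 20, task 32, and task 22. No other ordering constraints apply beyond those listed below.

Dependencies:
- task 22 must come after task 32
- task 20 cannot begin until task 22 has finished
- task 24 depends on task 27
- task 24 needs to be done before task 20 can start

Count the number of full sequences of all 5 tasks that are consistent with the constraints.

6

The tasks with no prerequisites are task 27, task 32; any of them can be placed first.
Systematically extending each partial ordering one task at a time and counting, there are 6 complete orderings.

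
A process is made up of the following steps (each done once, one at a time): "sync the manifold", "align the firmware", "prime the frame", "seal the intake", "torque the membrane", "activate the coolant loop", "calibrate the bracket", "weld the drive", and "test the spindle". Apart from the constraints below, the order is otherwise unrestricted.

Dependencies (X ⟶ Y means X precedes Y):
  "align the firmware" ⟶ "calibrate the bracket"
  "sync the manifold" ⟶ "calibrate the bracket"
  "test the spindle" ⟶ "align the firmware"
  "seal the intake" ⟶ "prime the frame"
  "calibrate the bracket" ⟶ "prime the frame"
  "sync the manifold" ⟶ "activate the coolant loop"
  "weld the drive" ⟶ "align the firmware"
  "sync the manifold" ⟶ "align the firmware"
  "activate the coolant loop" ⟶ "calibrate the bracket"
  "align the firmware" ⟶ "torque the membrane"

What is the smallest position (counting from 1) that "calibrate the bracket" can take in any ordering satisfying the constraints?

6

The steps that are forced before "calibrate the bracket", directly or transitively, are "sync the manifold", "align the firmware", "activate the coolant loop", "weld the drive", "test the spindle". That's 5 steps.
So at minimum 5 steps come before "calibrate the bracket", putting "calibrate the bracket" no earlier than position 6. That position is achievable by scheduling exactly those predecessors first.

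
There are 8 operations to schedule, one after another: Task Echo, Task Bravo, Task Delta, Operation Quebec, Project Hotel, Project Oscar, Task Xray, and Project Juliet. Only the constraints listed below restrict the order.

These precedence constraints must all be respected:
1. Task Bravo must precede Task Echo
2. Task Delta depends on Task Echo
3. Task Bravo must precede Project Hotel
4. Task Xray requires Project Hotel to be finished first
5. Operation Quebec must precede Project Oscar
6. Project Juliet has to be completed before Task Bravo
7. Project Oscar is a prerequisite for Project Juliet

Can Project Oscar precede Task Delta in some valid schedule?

Project Oscar is actually forced before Task Delta by the constraints, so certainly some valid ordering has Project Oscar first.

Yes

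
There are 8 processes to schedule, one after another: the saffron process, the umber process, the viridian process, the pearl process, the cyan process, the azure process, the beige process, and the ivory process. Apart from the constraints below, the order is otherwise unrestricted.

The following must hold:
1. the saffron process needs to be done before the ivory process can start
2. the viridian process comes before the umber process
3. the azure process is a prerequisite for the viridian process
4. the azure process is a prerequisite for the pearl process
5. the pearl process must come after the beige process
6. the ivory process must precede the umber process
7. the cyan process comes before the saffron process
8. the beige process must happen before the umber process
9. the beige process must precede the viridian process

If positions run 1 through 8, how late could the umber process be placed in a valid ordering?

8

Nothing depends on the umber process, so it can be the final process, position 8.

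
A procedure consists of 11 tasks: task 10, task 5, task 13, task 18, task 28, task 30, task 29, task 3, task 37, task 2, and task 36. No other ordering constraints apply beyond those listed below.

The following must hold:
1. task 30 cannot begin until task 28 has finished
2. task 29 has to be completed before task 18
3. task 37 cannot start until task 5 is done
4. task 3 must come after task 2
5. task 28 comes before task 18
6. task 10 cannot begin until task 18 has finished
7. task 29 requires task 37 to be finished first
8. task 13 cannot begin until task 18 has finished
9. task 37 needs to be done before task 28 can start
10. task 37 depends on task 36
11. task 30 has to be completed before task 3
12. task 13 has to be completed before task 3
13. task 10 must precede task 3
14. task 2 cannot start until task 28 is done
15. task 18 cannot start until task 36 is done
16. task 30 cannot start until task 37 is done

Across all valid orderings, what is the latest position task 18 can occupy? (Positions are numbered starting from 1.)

8

The tasks that are forced after task 18, directly or by a chain of constraints, are task 10, task 13, task 3. That's 3 tasks.
So at least 3 tasks follow task 18, putting task 18 no later than position 8. That position is achievable by scheduling everything else first.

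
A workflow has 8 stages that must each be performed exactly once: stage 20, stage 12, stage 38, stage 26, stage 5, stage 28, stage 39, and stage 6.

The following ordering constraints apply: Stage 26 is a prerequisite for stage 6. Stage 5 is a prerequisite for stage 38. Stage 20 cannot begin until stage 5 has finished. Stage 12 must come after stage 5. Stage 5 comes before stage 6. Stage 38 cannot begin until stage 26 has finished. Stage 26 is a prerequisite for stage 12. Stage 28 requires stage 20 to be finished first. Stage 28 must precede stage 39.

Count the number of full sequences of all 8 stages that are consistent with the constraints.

330

The stages with no prerequisites are stage 26, stage 5; any of them can be placed first.
Enumerating by repeatedly choosing an available stage (one whose prerequisites are all placed) gives 330 distinct complete orderings.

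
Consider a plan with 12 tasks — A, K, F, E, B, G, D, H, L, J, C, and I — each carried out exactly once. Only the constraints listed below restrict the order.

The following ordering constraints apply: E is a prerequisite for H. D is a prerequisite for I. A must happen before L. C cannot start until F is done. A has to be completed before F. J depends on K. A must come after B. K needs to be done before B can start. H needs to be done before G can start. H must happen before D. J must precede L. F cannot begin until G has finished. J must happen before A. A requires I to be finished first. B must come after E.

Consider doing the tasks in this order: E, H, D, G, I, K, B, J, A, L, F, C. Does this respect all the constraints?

Yes

Checking each listed constraint against this order: for instance, G is in position 4 and F in position 11, so that constraint holds — and the remaining constraints check out the same way.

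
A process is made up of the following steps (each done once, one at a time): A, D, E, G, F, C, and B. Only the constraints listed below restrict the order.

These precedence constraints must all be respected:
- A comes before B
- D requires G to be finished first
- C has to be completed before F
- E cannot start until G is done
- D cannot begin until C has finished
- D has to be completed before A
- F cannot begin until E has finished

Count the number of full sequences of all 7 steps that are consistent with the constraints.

2 steps have no prerequisites (G, C), so any of them could come first.
Systematically extending each partial ordering one step at a time and counting, there are 24 complete orderings.

24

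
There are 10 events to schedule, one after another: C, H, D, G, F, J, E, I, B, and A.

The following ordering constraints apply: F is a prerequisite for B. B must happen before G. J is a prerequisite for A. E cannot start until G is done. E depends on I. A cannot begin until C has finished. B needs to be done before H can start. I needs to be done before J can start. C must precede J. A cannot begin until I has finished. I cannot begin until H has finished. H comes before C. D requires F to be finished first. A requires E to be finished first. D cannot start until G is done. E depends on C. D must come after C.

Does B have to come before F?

No

In fact the dependencies run the other way: F → B.
So B does not have to come before F — it cannot.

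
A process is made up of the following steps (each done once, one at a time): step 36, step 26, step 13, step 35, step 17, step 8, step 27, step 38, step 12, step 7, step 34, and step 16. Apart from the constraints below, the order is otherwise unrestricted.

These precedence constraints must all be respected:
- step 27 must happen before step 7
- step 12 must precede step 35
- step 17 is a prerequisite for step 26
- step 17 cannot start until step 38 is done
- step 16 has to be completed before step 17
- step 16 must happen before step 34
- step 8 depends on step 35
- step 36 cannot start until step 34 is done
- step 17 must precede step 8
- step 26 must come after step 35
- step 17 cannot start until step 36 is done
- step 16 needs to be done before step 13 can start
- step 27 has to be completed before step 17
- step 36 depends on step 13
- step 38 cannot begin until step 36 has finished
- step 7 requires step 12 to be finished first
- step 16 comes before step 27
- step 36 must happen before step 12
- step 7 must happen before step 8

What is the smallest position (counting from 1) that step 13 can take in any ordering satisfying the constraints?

The only step forced before step 13 (directly or transitively) is step 16.
So at minimum 1 step comes before step 13, putting step 13 no earlier than position 2. That position is achievable by scheduling exactly that predecessor first.

2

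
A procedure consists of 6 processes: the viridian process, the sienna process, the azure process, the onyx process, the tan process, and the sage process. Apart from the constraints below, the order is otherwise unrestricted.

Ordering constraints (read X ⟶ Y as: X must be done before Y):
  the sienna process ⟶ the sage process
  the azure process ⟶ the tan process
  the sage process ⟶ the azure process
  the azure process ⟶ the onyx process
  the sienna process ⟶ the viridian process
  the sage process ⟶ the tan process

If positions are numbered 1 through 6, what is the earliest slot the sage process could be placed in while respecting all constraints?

Working backwards through the constraints from the sage process, its only required predecessor is the sienna process.
With 1 mandatory predecessor, the earliest the sage process can sit is position 1+1 = 2, and placing just that one first achieves it.

2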